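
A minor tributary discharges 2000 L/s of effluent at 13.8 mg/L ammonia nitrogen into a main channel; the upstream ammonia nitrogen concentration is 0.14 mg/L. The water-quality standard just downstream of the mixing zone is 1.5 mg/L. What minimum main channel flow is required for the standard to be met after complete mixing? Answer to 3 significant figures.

18100 L/s

Set C_mix = 1.5: (Q·0.1400 + 2000·13.80) / (Q + 2000) = 1.5
→ Q = 2000·(13.80 − 1.5)/(1.5 − 0.1400) = 18090 L/s.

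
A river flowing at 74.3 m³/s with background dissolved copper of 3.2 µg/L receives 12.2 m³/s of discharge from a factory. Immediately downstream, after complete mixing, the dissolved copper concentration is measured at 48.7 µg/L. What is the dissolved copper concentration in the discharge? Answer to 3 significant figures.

326 µg/L

Mass balance: 74.30·3.200 + 12.20·Cₑ = 86.50·48.70
→ Cₑ = (86.50·48.70 − 74.30·3.200) / 12.20 = 325.8 µg/L.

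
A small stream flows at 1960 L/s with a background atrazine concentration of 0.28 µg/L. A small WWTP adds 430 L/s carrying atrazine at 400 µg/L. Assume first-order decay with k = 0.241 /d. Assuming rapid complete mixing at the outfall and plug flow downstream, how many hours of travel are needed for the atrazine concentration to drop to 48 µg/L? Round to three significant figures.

40.6 h

After mixing, C = (1960·0.2800 + 430.0·400.0) / 2390 = 172500/2390 = 72.20 µg/L.
72.20·exp(−k·t) = 48 → t = ln(72.20/48)/k = 146300 s = 40.65 h.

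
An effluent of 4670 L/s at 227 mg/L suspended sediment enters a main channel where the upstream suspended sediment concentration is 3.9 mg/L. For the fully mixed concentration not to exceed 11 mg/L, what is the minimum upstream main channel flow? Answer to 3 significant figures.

142000 L/s

Set C_mix = 11: (Q·3.900 + 4670·227.0) / (Q + 4670) = 11
→ Q = 4670·(227.0 − 11)/(11 − 3.900) = 142100 L/s.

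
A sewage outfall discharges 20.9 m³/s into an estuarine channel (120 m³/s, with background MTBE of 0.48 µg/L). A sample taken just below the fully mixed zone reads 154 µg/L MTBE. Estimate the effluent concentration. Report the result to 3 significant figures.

Mass balance: 120.0·0.4800 + 20.90·Cₑ = 140.9·154.0
→ Cₑ = (140.9·154.0 − 120.0·0.4800) / 20.90 = 1035 µg/L.

1040 µg/L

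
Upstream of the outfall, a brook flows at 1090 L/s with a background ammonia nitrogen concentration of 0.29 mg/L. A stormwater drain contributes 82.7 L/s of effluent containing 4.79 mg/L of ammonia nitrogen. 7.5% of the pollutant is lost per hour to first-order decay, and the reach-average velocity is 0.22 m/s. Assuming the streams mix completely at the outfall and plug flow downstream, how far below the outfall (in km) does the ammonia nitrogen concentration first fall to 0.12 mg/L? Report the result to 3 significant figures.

16.5 km

Flow-weighted average: C = (1090·0.2900 + 82.70·4.790) / 1173 = 712.2/1173 = 0.6073 mg/L.
7.5%/h lost → k = −ln(1 − 0.075) = 0.07796 h⁻¹.
Set 0.6073·exp(−k·t) = 0.12 → t = ln(0.6073/0.12)/k = 74880 s = 20.80 h.
Distance = v·t = 0.22·74880 = 16470 m = 16.47 km.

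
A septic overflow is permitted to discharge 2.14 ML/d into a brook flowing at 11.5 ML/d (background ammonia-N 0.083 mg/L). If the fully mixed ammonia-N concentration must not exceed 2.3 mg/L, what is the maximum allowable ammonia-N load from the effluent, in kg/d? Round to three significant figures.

Mass balance at the limit: 11.50·0.08300 + 2.140·Cₑ = 13.64·2.3 → Cₑ = 14.21 mg/L.
2.140 ML/d = 0.02477 m³/s. Load = 0.02477 m³/s × 14.21 g/m³ × 86 400 s/d = 30.42 kg/d.

30.4 kg/d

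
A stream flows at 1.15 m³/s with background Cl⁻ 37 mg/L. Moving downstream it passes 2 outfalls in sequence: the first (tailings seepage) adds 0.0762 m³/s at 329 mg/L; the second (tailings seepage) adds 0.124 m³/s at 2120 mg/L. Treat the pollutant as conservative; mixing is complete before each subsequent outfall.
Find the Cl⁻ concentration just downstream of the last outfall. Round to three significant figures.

245 mg/L

Below outfall 1: Q → 1.226 m³/s, C = (1.150·37.00 + 0.07620·329.0)/1.226 = 55.15 mg/L.
Below outfall 2: Q → 1.350 m³/s, C = (1.226·55.15 + 0.1240·2120)/1.350 = 244.8 mg/L.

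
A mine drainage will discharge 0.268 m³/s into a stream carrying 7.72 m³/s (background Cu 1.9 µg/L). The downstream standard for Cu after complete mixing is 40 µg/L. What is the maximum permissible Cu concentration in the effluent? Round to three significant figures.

At the limit, (Qr·Cr + Qe·Cₑ)/(Qr + Qe) = 40:
Cₑ = (7.988·40 − 7.720·1.900) / 0.2680 = 1138 µg/L.

1140 µg/L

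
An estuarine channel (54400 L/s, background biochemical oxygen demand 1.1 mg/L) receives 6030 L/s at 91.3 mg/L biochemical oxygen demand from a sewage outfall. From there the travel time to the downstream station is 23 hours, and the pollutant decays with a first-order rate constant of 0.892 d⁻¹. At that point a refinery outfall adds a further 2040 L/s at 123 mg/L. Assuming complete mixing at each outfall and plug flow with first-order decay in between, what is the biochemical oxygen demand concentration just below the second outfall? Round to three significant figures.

After mixing, C = (54400·1.100 + 6030·91.30) / 60430 = 610400/60430 = 10.10 mg/L; combined flow 60430 L/s.
Applying C = C₀e^(−kt): 10.10 × 0.4254 = 4.296 mg/L.
Second outfall: C = (60430·4.296 + 2040·123.0)/62470 = 8.173 mg/L.

8.17 mg/L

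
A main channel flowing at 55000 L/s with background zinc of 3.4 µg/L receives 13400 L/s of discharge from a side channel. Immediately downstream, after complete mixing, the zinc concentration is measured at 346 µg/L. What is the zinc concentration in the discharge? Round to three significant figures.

Mass balance: 55000·3.400 + 13400·Cₑ = 68400·346.0
→ Cₑ = (68400·346.0 − 55000·3.400) / 13400 = 1752 µg/L.

1750 µg/L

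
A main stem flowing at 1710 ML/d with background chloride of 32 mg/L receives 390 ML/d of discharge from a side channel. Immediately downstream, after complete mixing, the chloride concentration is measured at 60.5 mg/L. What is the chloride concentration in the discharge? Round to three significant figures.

185 mg/L

Mass balance: 1710·32.00 + 390.0·Cₑ = 2100·60.50
→ Cₑ = (2100·60.50 − 1710·32.00) / 390.0 = 185.5 mg/L.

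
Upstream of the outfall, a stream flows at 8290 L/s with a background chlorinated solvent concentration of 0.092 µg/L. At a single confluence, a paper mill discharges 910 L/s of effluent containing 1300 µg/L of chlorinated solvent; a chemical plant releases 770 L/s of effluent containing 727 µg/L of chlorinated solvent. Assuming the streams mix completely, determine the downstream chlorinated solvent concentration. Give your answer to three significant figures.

175 µg/L

Flow-weighted average: C = (8290·0.09200 + 910.0·1300 + 770.0·727.0) / 9970 = 1744000/9970 = 174.9 µg/L.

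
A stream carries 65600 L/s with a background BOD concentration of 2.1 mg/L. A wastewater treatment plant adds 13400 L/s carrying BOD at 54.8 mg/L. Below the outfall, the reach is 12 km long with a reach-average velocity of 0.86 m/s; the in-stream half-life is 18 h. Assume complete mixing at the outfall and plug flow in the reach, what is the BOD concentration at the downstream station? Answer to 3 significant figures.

After mixing, C = (65600·2.100 + 13400·54.80) / 79000 = 872100/79000 = 11.04 mg/L.
Travel time t = 12·1000 / 0.86 = 13950 s = 3.876 h.
Half-life 18 h → k = ln 2 / 18 = 0.03851 h⁻¹ = 0.9242 d⁻¹.
Applying C = C₀e^(−kt): 11.04 × 0.8613 = 9.508 mg/L.

9.51 mg/L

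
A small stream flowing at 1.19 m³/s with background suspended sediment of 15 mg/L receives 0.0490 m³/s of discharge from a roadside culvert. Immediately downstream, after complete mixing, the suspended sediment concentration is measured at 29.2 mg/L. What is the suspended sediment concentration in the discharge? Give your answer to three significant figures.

Mass balance: 1.190·15.00 + 0.04900·Cₑ = 1.239·29.20
→ Cₑ = (1.239·29.20 − 1.190·15.00) / 0.04900 = 374.1 mg/L.

374 mg/L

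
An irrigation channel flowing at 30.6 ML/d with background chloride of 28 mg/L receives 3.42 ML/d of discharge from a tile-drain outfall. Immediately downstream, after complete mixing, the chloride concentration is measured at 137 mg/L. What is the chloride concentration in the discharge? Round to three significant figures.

1110 mg/L

Mass balance: 30.60·28.00 + 3.420·Cₑ = 34.02·137.0
→ Cₑ = (34.02·137.0 − 30.60·28.00) / 3.420 = 1112 mg/L.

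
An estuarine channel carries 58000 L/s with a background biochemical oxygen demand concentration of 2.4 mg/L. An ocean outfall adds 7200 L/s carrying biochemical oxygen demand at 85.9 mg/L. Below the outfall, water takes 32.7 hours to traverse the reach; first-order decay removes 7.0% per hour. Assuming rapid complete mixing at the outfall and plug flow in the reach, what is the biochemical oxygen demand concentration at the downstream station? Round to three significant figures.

1.08 mg/L

Mass balance: C = (58000·2.400 + 7200·85.90) / 65200 = 757700/65200 = 11.62 mg/L.
7.0%/h lost → k = −ln(1 − 0.07) = 0.07257 h⁻¹.
After decay, C = 11.62 × e^(−kt) = 11.62 × 0.09319 = 1.083 mg/L.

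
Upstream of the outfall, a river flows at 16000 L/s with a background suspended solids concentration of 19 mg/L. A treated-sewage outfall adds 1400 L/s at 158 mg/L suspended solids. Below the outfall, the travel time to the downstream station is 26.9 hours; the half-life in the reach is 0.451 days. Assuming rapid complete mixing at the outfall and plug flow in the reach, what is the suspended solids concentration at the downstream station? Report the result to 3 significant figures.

5.39 mg/L

Mixed concentration C = ΣQC/ΣQ = (16000·19.00 + 1400·158.0) / 17400 = 525200/17400 = 30.18 mg/L.
Half-life 0.451 d → k = ln 2 / 0.451 = 1.537 d⁻¹.
First-order decay: C = 30.18·exp(−k·t) = 30.18·0.1786 = 5.391 mg/L.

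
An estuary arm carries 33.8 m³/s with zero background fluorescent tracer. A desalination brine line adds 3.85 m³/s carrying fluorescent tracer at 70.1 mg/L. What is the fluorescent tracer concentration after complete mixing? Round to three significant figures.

7.17 mg/L

After mixing, C = (33.80·0 + 3.850·70.10) / 37.65 = 269.9/37.65 = 7.168 mg/L.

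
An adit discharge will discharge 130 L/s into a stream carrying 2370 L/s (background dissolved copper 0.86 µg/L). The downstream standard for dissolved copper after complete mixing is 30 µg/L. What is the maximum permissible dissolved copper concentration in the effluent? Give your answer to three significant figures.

At the limit, (Qr·Cr + Qe·Cₑ)/(Qr + Qe) = 30:
Cₑ = (2500·30 − 2370·0.8600) / 130.0 = 561.2 µg/L.

561 µg/L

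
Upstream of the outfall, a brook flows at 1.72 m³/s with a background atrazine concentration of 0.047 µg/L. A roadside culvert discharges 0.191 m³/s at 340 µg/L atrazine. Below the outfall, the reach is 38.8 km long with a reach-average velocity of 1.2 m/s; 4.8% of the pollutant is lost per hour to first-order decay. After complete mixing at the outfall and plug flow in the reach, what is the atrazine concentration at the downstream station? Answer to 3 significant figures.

Mass balance: C = (1.720·0.04700 + 0.1910·340.0) / 1.911 = 65.02/1.911 = 34.02 µg/L.
Travel time t = 38.8·1000 / 1.2 = 32330 s = 8.981 h.
4.8%/h lost → k = −ln(1 − 0.048) = 0.04919 h⁻¹.
Applying C = C₀e^(−kt): 34.02 × 0.6429 = 21.87 µg/L.

21.9 µg/L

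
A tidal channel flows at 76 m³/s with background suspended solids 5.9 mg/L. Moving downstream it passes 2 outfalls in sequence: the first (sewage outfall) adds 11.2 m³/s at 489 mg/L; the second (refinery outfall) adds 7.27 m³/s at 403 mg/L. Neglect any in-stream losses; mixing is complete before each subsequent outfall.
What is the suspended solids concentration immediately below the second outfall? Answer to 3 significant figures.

93.7 mg/L

After outfall 1: Q = 76.00 + 11.20 = 87.20 m³/s; C = (76.00·5.900 + 11.20·489.0)/87.20 = 67.95 mg/L.
After outfall 2: Q = 87.20 + 7.270 = 94.47 m³/s; C = (87.20·67.95 + 7.270·403.0)/94.47 = 93.73 mg/L.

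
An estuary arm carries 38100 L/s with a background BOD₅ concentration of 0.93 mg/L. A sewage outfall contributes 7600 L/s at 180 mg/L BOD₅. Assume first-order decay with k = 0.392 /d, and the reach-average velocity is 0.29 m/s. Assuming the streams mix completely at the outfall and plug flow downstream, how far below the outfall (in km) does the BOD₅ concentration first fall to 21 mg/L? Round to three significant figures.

Flow-weighted average: C = (38100·0.9300 + 7600·180.0) / 45700 = 1403000/45700 = 30.71 mg/L.
Set 30.71·exp(−k·t) = 21 → t = ln(30.71/21)/k = 83770 s = 23.27 h.
Distance = v·t = 0.29·83770 = 24290 m = 24.29 km.

24.3 km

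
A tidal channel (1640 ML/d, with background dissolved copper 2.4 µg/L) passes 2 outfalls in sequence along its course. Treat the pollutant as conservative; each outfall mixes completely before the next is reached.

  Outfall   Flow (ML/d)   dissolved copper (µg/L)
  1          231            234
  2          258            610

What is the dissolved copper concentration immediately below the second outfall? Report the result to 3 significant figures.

Below outfall 1: Q → 1871 ML/d, C = (1640·2.400 + 231.0·234.0)/1871 = 30.99 µg/L.
Below outfall 2: Q → 2129 ML/d, C = (1871·30.99 + 258.0·610.0)/2129 = 101.2 µg/L.

101 µg/L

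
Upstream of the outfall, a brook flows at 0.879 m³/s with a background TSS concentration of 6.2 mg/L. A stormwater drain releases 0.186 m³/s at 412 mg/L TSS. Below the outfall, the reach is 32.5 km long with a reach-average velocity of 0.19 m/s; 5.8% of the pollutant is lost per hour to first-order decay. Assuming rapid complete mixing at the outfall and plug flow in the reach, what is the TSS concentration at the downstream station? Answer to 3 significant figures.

Conservation of mass: C = (0.8790·6.200 + 0.1860·412.0) / 1.065 = 82.08/1.065 = 77.07 mg/L.
Travel time t = 32.5·1000 / 0.19 = 171100 s = 47.51 h.
5.8%/h lost → k = −ln(1 − 0.058) = 0.05975 h⁻¹.
Decay over the reach: 77.07·exp(−kt) = 77.07·0.05848 = 4.508 mg/L.

4.51 mg/L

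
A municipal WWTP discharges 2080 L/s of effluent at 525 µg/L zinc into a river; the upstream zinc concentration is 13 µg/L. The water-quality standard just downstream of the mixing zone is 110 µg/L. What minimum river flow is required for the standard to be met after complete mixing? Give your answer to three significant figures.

Set C_mix = 110: (Q·13.00 + 2080·525.0) / (Q + 2080) = 110
→ Q = 2080·(525.0 − 110)/(110 − 13.00) = 8899 L/s.

8900 L/s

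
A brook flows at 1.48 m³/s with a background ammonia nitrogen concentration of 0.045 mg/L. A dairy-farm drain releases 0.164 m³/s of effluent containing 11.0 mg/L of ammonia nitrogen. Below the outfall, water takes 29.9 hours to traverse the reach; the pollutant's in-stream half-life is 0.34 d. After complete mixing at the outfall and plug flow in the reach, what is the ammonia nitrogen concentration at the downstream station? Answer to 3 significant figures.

0.0898 mg/L

Conservation of mass: C = (1.480·0.04500 + 0.1640·11.00) / 1.644 = 1.871/1.644 = 1.138 mg/L.
Half-life 0.34 d → k = ln 2 / 0.34 = 2.039 d⁻¹.
Applying C = C₀e^(−kt): 1.138 × 0.07888 = 0.08975 mg/L.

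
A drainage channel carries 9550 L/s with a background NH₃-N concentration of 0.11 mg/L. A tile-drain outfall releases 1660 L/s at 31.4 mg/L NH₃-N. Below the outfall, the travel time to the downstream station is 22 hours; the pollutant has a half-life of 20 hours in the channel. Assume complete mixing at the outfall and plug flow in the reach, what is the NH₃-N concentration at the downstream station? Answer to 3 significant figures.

Conservation of mass: C = (9550·0.1100 + 1660·31.40) / 11210 = 53170/11210 = 4.743 mg/L.
Half-life 20 h → k = ln 2 / 20 = 0.03466 h⁻¹ = 0.8318 d⁻¹.
Applying C = C₀e^(−kt): 4.743 × 0.4665 = 2.213 mg/L.

2.21 mg/L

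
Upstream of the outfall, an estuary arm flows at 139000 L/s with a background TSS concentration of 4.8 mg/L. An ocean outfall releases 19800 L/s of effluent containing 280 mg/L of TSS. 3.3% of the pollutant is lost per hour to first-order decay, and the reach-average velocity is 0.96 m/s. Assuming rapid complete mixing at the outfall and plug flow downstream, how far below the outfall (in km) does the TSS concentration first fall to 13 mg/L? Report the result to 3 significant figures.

Mass balance: C = (139000·4.800 + 19800·280.0) / 158800 = 6211000/158800 = 39.11 mg/L.
3.3%/h lost → k = −ln(1 − 0.033) = 0.03356 h⁻¹.
Set 39.11·exp(−k·t) = 13 → t = ln(39.11/13)/k = 118200 s = 32.83 h.
Distance = v·t = 0.96·118200 = 113400 m = 113.4 km.

113 km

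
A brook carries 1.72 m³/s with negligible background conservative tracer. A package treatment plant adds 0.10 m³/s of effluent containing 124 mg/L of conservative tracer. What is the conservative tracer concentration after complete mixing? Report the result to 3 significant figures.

Mixed concentration C = ΣQC/ΣQ = (1.720·0 + 0.1000·124.0) / 1.820 = 12.40/1.820 = 6.813 mg/L.

6.81 mg/L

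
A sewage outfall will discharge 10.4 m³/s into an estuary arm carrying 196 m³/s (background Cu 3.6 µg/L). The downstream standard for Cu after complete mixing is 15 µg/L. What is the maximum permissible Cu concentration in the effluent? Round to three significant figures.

At the limit, (Qr·Cr + Qe·Cₑ)/(Qr + Qe) = 15:
Cₑ = (206.4·15 − 196.0·3.600) / 10.40 = 229.8 µg/L.

230 µg/L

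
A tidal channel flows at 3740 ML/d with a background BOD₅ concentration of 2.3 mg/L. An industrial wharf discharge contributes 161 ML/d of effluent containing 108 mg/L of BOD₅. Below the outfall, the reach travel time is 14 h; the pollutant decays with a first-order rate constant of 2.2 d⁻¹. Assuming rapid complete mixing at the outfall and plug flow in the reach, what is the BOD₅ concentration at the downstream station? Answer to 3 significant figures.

Conservation of mass: C = (3740·2.300 + 161.0·108.0) / 3901 = 25990/3901 = 6.662 mg/L.
Applying C = C₀e^(−kt): 6.662 × 0.2771 = 1.846 mg/L.

1.85 mg/L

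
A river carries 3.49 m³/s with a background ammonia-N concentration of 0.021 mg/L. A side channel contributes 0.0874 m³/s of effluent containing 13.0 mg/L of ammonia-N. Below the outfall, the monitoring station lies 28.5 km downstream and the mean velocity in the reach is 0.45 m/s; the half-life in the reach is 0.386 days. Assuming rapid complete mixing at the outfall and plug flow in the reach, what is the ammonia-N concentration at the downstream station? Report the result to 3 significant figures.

0.0907 mg/L

Conservation of mass: C = (3.490·0.02100 + 0.08740·13.00) / 3.577 = 1.209/3.577 = 0.3381 mg/L.
Travel time t = 28.5·1000 / 0.45 = 63330 s = 17.59 h.
Half-life 0.386 d → k = ln 2 / 0.386 = 1.796 d⁻¹.
After decay, C = 0.3381 × e^(−kt) = 0.3381 × 0.2681 = 0.09065 mg/L.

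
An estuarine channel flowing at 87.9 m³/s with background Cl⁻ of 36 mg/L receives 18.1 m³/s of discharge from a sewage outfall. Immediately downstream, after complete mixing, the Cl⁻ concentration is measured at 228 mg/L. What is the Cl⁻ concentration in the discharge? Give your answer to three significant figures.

Mass balance: 87.90·36.00 + 18.10·Cₑ = 106.0·228.0
→ Cₑ = (106.0·228.0 − 87.90·36.00) / 18.10 = 1160 mg/L.

1160 mg/L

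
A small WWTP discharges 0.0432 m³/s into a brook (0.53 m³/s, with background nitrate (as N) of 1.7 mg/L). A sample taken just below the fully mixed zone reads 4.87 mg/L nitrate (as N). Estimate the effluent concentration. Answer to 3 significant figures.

Mass balance: 0.5300·1.700 + 0.04320·Cₑ = 0.5732·4.870
→ Cₑ = (0.5732·4.870 − 0.5300·1.700) / 0.04320 = 43.76 mg/L.

43.8 mg/L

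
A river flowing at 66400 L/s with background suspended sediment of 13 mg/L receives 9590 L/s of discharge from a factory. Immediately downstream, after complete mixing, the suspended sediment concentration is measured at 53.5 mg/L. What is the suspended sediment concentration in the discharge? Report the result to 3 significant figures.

334 mg/L

Mass balance: 66400·13.00 + 9590·Cₑ = 75990·53.50
→ Cₑ = (75990·53.50 − 66400·13.00) / 9590 = 333.9 mg/L.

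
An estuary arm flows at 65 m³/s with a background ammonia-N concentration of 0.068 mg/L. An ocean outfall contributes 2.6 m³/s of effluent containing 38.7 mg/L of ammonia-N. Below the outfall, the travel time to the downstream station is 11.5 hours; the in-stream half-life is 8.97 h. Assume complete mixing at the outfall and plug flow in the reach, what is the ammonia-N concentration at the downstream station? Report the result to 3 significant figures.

0.639 mg/L

Conservation of mass: C = (65.00·0.06800 + 2.600·38.70) / 67.60 = 105.0/67.60 = 1.554 mg/L.
Half-life 8.97 h → k = ln 2 / 8.97 = 0.07727 h⁻¹ = 1.855 d⁻¹.
Applying C = C₀e^(−kt): 1.554 × 0.4112 = 0.6390 mg/L.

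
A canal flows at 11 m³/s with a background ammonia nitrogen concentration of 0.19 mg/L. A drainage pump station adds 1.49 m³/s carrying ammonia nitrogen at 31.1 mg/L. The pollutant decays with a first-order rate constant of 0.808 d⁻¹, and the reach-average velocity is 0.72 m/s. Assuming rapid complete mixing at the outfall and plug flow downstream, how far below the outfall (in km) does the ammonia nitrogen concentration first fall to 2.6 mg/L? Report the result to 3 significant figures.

After mixing, C = (11.00·0.1900 + 1.490·31.10) / 12.49 = 48.43/12.49 = 3.877 mg/L.
Set 3.877·exp(−k·t) = 2.6 → t = ln(3.877/2.6)/k = 42740 s = 11.87 h.
Distance = v·t = 0.72·42740 = 30770 m = 30.77 km.

30.8 km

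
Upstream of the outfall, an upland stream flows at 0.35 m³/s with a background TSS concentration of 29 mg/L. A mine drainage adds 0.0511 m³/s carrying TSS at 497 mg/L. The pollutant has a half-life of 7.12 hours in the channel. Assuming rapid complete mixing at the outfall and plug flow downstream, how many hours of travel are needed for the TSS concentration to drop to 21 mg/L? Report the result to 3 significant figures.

Mass balance: C = (0.3500·29.00 + 0.05110·497.0) / 0.4011 = 35.55/0.4011 = 88.62 mg/L.
Half-life 7.12 h → k = ln 2 / 7.12 = 0.09735 h⁻¹ = 2.336 d⁻¹.
88.62·exp(−k·t) = 21 → t = ln(88.62/21)/k = 53250 s = 14.79 h.

14.8 h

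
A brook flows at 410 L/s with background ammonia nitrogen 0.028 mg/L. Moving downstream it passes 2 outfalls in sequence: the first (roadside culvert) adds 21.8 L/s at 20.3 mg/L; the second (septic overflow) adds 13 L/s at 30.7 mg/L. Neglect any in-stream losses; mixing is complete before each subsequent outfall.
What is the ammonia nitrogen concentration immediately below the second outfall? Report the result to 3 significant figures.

After outfall 1: Q = 410.0 + 21.80 = 431.8 L/s; C = (410.0·0.02800 + 21.80·20.30)/431.8 = 1.051 mg/L.
After outfall 2: Q = 431.8 + 13.00 = 444.8 L/s; C = (431.8·1.051 + 13.00·30.70)/444.8 = 1.918 mg/L.

1.92 mg/L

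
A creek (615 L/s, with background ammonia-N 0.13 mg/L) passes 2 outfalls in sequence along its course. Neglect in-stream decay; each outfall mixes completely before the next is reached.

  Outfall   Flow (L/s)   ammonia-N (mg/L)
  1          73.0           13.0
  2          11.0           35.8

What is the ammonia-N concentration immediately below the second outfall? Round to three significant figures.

2.04 mg/L

After outfall 1: Q = 615.0 + 73.00 = 688.0 L/s; C = (615.0·0.1300 + 73.00·13.00)/688.0 = 1.496 mg/L.
After outfall 2: Q = 688.0 + 11.00 = 699.0 L/s; C = (688.0·1.496 + 11.00·35.80)/699.0 = 2.035 mg/L.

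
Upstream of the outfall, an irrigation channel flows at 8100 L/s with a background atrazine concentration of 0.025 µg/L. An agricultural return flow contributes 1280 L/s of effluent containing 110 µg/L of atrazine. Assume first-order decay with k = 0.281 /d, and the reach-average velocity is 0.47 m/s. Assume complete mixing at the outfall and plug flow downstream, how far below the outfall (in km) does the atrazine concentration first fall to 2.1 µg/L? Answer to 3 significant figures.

284 km

Mixed concentration C = ΣQC/ΣQ = (8100·0.02500 + 1280·110.0) / 9380 = 141000/9380 = 15.03 µg/L.
Set 15.03·exp(−k·t) = 2.1 → t = ln(15.03/2.1)/k = 605200 s = 168.1 h.
Distance = v·t = 0.47·605200 = 284400 m = 284.4 km.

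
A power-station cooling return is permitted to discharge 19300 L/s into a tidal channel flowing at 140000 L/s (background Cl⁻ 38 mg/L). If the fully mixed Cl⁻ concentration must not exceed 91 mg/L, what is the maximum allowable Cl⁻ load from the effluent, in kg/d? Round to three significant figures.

Mass balance at the limit: 140000·38.00 + 19300·Cₑ = 159300·91 → Cₑ = 475.5 mg/L.
19300 L/s = 19.30 m³/s. Load = 19.30 m³/s × 475.5 g/m³ × 86 400 s/d = 792800 kg/d.

793000 kg/d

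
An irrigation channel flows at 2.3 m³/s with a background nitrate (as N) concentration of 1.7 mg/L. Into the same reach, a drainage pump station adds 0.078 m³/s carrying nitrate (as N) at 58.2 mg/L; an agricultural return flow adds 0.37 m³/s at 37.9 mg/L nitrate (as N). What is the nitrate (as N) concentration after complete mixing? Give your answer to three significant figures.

After mixing, C = (2.300·1.700 + 0.07800·58.20 + 0.3700·37.90) / 2.748 = 22.47/2.748 = 8.178 mg/L.

8.18 mg/L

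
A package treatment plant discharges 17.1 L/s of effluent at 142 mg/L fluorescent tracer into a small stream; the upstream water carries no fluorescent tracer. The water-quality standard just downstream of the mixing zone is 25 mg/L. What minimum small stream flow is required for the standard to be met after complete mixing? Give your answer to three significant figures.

80.0 L/s

Set C_mix = 25: (Q·0 + 17.10·142.0) / (Q + 17.10) = 25
→ Q = 17.10·(142.0 − 25)/(25 − 0) = 80.03 L/s.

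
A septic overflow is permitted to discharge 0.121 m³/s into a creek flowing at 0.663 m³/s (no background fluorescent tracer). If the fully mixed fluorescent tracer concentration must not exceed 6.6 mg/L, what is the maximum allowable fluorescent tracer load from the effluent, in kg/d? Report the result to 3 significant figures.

447 kg/d

Mass balance at the limit: 0.6630·0 + 0.1210·Cₑ = 0.7840·6.6 → Cₑ = 42.76 mg/L.
Load = 0.1210 m³/s × 42.76 g/m³ × 86 400 s/d = 447.1 kg/d.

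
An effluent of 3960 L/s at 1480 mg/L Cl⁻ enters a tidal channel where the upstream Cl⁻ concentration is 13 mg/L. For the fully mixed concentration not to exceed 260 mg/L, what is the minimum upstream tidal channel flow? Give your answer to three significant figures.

Set C_mix = 260: (Q·13.00 + 3960·1480) / (Q + 3960) = 260
→ Q = 3960·(1480 − 260)/(260 − 13.00) = 19560 L/s.

19600 L/s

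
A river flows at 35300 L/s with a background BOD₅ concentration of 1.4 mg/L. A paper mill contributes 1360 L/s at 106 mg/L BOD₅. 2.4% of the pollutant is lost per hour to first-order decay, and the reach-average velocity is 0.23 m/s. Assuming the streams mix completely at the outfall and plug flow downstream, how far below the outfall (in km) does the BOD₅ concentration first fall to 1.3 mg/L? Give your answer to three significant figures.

Mass balance: C = (35300·1.400 + 1360·106.0) / 36660 = 193600/36660 = 5.280 mg/L.
2.4%/h lost → k = −ln(1 − 0.024) = 0.02429 h⁻¹.
Set 5.280·exp(−k·t) = 1.3 → t = ln(5.280/1.3)/k = 207700 s = 57.70 h.
Distance = v·t = 0.23·207700 = 47770 m = 47.77 km.

47.8 km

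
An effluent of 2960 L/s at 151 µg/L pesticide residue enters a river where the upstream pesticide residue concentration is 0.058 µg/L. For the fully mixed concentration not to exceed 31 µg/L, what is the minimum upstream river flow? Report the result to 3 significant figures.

Set C_mix = 31: (Q·0.05800 + 2960·151.0) / (Q + 2960) = 31
→ Q = 2960·(151.0 − 31)/(31 − 0.05800) = 11480 L/s.

11500 L/s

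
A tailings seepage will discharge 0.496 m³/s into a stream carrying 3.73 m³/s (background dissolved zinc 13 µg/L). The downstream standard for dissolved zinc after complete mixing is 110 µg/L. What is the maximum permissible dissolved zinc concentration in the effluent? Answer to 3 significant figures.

839 µg/L

At the limit, (Qr·Cr + Qe·Cₑ)/(Qr + Qe) = 110:
Cₑ = (4.226·110 − 3.730·13.00) / 0.4960 = 839.5 µg/L.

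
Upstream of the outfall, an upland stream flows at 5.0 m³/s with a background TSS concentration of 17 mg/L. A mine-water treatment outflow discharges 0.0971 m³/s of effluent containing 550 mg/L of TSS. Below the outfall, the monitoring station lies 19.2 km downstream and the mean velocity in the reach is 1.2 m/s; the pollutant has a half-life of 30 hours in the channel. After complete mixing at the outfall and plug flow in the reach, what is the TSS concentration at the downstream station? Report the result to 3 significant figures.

Conservation of mass: C = (5.000·17.00 + 0.09710·550.0) / 5.097 = 138.4/5.097 = 27.15 mg/L.
Travel time t = 19.2·1000 / 1.2 = 16000 s = 4.444 h.
Half-life 30 h → k = ln 2 / 30 = 0.02310 h⁻¹ = 0.5545 d⁻¹.
After decay, C = 27.15 × e^(−kt) = 27.15 × 0.9024 = 24.50 mg/L.

24.5 mg/L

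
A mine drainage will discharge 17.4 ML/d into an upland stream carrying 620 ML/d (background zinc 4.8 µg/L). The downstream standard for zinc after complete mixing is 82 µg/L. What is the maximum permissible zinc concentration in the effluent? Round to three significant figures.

At the limit, (Qr·Cr + Qe·Cₑ)/(Qr + Qe) = 82:
Cₑ = (637.4·82 − 620.0·4.800) / 17.40 = 2833 µg/L.

2830 µg/L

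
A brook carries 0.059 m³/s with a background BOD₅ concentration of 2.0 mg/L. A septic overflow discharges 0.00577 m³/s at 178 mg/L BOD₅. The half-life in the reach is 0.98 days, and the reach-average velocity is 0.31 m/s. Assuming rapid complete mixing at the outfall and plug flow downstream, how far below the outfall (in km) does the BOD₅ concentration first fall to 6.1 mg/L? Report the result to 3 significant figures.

40.3 km

Mixed concentration C = ΣQC/ΣQ = (0.05900·2.000 + 0.005770·178.0) / 0.06477 = 1.145/0.06477 = 17.68 mg/L.
Half-life 0.98 d → k = ln 2 / 0.98 = 0.7073 d⁻¹.
Set 17.68·exp(−k·t) = 6.1 → t = ln(17.68/6.1)/k = 130000 s = 36.11 h.
Distance = v·t = 0.31·130000 = 40290 m = 40.29 km.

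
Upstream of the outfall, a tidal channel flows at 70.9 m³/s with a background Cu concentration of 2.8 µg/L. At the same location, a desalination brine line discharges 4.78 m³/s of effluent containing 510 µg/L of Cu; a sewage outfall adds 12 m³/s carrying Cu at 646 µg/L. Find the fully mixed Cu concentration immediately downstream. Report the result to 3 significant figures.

118 µg/L

Flow-weighted average: C = (70.90·2.800 + 4.780·510.0 + 12.00·646.0) / 87.68 = 10390/87.68 = 118.5 µg/L.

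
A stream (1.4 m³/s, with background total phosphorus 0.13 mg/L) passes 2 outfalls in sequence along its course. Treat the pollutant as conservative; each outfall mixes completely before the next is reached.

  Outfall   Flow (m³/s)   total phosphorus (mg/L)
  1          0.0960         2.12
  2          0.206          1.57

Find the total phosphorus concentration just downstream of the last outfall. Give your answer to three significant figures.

Outfall 1: combined Q = 1.496 m³/s; C = (1.400·0.1300 + 0.09600·2.120)/1.496 = 0.2577 mg/L.
Outfall 2: combined Q = 1.702 m³/s; C = (1.496·0.2577 + 0.2060·1.570)/1.702 = 0.4165 mg/L.

0.417 mg/L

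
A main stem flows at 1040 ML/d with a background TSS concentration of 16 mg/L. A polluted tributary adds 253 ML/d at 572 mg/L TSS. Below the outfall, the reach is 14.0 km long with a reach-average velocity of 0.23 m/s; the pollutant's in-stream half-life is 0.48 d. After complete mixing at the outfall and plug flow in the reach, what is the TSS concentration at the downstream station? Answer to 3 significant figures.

45.1 mg/L

Flow-weighted average: C = (1040·16.00 + 253.0·572.0) / 1293 = 161400/1293 = 124.8 mg/L.
Travel time t = 14.0·1000 / 0.23 = 60870 s = 16.91 h.
Half-life 0.48 d → k = ln 2 / 0.48 = 1.444 d⁻¹.
First-order decay: C = 124.8·exp(−k·t) = 124.8·0.3616 = 45.12 mg/L.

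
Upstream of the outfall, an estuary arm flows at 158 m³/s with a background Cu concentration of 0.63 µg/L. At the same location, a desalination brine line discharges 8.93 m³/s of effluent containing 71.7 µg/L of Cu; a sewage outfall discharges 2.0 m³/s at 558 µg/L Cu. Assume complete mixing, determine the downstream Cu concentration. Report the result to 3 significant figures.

After mixing, C = (158.0·0.6300 + 8.930·71.70 + 2.000·558.0) / 168.9 = 1856/168.9 = 10.99 µg/L.

11.0 µg/L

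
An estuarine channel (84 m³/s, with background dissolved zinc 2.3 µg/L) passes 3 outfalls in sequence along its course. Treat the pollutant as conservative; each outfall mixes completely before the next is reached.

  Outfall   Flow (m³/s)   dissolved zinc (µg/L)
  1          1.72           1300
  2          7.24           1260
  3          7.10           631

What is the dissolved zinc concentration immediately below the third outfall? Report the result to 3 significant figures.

After outfall 1: Q = 84.00 + 1.720 = 85.72 m³/s; C = (84.00·2.300 + 1.720·1300)/85.72 = 28.34 µg/L.
After outfall 2: Q = 85.72 + 7.240 = 92.96 m³/s; C = (85.72·28.34 + 7.240·1260)/92.96 = 124.3 µg/L.
After outfall 3: Q = 92.96 + 7.100 = 100.1 m³/s; C = (92.96·124.3 + 7.100·631.0)/100.1 = 160.2 µg/L.

160 µg/L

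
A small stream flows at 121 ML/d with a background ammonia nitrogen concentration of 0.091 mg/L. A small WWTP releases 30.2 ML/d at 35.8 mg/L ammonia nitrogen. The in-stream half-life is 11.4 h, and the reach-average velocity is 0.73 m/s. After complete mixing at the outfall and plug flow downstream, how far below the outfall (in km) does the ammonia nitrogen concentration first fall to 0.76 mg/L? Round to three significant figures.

After mixing, C = (121.0·0.09100 + 30.20·35.80) / 151.2 = 1092/151.2 = 7.223 mg/L.
Half-life 11.4 h → k = ln 2 / 11.4 = 0.06080 h⁻¹ = 1.459 d⁻¹.
Set 7.223·exp(−k·t) = 0.76 → t = ln(7.223/0.76)/k = 133300 s = 37.03 h.
Distance = v·t = 0.73·133300 = 97330 m = 97.33 km.

97.3 km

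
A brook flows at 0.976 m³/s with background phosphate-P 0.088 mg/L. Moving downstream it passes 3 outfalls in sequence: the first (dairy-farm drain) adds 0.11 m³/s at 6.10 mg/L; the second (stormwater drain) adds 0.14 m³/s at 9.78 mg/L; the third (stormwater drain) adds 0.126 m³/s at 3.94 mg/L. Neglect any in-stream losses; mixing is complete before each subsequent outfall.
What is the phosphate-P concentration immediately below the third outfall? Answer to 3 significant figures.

1.94 mg/L

Below outfall 1: Q → 1.086 m³/s, C = (0.9760·0.08800 + 0.1100·6.100)/1.086 = 0.6970 mg/L.
Below outfall 2: Q → 1.226 m³/s, C = (1.086·0.6970 + 0.1400·9.780)/1.226 = 1.734 mg/L.
Below outfall 3: Q → 1.352 m³/s, C = (1.226·1.734 + 0.1260·3.940)/1.352 = 1.940 mg/L.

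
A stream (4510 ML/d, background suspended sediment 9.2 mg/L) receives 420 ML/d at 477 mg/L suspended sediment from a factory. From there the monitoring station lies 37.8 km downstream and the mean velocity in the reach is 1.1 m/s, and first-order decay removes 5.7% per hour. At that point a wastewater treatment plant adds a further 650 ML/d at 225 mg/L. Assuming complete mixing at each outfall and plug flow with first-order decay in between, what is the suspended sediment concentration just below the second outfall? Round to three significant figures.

51.0 mg/L

After mixing, C = (4510·9.200 + 420.0·477.0) / 4930 = 241800/4930 = 49.05 mg/L; combined flow 4930 ML/d.
Travel time t = 37.8·1000 / 1.1 = 34360 s = 9.545 h.
5.7%/h lost → k = −ln(1 − 0.057) = 0.05869 h⁻¹.
After decay, C = 49.05 × e^(−kt) = 49.05 × 0.5711 = 28.01 mg/L.
Second outfall: C = (4930·28.01 + 650.0·225.0)/5580 = 50.96 mg/L.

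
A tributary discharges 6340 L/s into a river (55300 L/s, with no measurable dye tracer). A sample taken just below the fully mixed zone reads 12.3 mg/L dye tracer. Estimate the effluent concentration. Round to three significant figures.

120 mg/L

Mass balance: 55300·0 + 6340·Cₑ = 61640·12.30
→ Cₑ = (61640·12.30 − 55300·0) / 6340 = 119.6 mg/L.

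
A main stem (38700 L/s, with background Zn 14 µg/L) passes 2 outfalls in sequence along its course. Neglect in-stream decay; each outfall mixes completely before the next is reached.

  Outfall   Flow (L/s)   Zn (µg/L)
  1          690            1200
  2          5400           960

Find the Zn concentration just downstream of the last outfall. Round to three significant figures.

Outfall 1: combined Q = 39390 L/s; C = (38700·14.00 + 690.0·1200)/39390 = 34.78 µg/L.
Outfall 2: combined Q = 44790 L/s; C = (39390·34.78 + 5400·960.0)/44790 = 146.3 µg/L.

146 µg/L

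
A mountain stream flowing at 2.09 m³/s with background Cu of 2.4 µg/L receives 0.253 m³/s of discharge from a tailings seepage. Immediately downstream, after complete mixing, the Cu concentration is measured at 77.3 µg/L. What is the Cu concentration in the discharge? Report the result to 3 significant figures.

Mass balance: 2.090·2.400 + 0.2530·Cₑ = 2.343·77.30
→ Cₑ = (2.343·77.30 − 2.090·2.400) / 0.2530 = 696.0 µg/L.

696 µg/L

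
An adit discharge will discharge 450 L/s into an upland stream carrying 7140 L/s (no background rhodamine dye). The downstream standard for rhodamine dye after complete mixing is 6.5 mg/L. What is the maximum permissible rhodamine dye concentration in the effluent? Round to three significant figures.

At the limit, (Qr·Cr + Qe·Cₑ)/(Qr + Qe) = 6.5:
Cₑ = (7590·6.5 − 7140·0) / 450.0 = 109.6 mg/L.

110 mg/L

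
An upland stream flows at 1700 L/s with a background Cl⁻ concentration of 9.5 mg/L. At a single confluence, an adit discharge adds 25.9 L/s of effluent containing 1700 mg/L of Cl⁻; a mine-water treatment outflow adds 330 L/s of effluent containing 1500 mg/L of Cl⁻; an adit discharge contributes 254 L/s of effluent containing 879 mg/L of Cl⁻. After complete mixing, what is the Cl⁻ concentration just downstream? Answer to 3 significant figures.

After mixing, C = (1700·9.500 + 25.90·1700 + 330.0·1500 + 254.0·879.0) / 2310 = 778400/2310 = 337.0 mg/L.

337 mg/L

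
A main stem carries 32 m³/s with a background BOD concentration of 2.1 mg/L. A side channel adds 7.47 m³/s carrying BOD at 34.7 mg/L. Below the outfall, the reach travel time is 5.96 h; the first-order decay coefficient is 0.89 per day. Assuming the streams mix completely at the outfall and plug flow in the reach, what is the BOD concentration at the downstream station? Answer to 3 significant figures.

6.63 mg/L

After mixing, C = (32.00·2.100 + 7.470·34.70) / 39.47 = 326.4/39.47 = 8.270 mg/L.
Applying C = C₀e^(−kt): 8.270 × 0.8017 = 6.630 mg/L.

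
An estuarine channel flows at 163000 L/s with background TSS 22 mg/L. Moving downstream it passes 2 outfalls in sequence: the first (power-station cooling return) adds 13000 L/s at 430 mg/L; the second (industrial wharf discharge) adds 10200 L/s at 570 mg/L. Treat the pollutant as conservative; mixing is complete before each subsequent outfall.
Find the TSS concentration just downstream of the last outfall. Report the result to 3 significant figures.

Outfall 1: combined Q = 176000 L/s; C = (163000·22.00 + 13000·430.0)/176000 = 52.14 mg/L.
Outfall 2: combined Q = 186200 L/s; C = (176000·52.14 + 10200·570.0)/186200 = 80.50 mg/L.

80.5 mg/L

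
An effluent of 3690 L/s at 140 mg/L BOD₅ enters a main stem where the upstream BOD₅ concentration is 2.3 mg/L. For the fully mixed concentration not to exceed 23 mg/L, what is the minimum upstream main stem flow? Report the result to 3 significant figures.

20900 L/s

Set C_mix = 23: (Q·2.300 + 3690·140.0) / (Q + 3690) = 23
→ Q = 3690·(140.0 − 23)/(23 − 2.300) = 20860 L/s.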